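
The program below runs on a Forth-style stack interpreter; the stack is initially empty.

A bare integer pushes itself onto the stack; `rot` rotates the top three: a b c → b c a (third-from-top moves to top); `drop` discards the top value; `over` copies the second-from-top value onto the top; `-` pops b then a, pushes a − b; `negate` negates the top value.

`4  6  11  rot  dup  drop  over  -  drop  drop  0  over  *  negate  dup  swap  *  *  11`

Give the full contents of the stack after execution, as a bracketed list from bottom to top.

4      → [4]
6      → [4, 6]
11     → [4, 6, 11]
rot    → [6, 11, 4]
dup    → [6, 11, 4, 4]
drop   → [6, 11, 4]
over   → [6, 11, 4, 11]
-      → [6, 11, -7]
drop   → [6, 11]
drop   → [6]
0      → [6, 0]
over   → [6, 0, 6]
*      → [6, 0]
negate → [6, 0]
dup    → [6, 0, 0]
swap   → [6, 0, 0]
*      → [6, 0]
*      → [0]
11     → [0, 11]

[0, 11]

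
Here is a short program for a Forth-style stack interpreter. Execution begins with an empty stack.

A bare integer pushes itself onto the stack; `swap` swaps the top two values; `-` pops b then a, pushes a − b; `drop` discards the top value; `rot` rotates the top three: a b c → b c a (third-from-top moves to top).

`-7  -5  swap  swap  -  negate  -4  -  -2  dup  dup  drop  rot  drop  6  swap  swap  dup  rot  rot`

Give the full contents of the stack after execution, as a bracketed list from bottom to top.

-7     : -7
-5     : -7 -5
swap   : -5 -7
swap   : -7 -5
-      : -2
negate : 2
-4     : 2 -4
-      : 6
-2     : 6 -2
dup    : 6 -2 -2
dup    : 6 -2 -2 -2
drop   : 6 -2 -2
rot    : -2 -2 6
drop   : -2 -2
6      : -2 -2 6
swap   : -2 6 -2
swap   : -2 -2 6
dup    : -2 -2 6 6
rot    : -2 6 6 -2
rot    : -2 6 -2 6

[-2, 6, -2, 6]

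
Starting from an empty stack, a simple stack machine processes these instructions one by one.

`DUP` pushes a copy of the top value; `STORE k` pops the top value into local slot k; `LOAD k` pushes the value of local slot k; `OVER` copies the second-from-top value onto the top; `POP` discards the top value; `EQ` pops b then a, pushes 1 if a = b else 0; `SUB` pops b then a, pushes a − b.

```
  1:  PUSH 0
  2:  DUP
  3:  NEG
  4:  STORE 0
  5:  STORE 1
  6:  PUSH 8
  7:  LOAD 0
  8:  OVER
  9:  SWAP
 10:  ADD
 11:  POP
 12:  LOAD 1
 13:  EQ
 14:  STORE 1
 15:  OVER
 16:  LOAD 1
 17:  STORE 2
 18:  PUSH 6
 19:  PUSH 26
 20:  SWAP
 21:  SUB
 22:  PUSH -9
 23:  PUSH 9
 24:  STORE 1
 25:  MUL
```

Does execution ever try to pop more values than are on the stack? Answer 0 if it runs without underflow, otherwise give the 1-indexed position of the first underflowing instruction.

PUSH 0  -> 0
DUP     -> 0 0
NEG     -> 0 0
STORE 0 -> 0
STORE 1 -> (empty)
PUSH 8  -> 8
LOAD 0  -> 8 0
OVER    -> 8 0 8
SWAP    -> 8 8 0
ADD     -> 8 8
POP     -> 8
LOAD 1  -> 8 0
EQ      -> 0
STORE 1 -> (empty)
OVER  — needs 2 operands, stack has 0 → underflow

15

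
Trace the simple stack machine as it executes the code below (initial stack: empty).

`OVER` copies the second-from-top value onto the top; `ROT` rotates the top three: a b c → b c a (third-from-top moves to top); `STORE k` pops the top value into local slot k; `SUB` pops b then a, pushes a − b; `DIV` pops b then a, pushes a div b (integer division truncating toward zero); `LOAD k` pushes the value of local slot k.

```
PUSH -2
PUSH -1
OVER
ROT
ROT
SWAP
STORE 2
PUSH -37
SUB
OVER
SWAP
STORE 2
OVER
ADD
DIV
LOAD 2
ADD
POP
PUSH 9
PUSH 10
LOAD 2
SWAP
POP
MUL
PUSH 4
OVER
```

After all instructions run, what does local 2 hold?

36

PUSH -2   [-2]
PUSH -1   [-2, -1]
OVER      [-2, -1, -2]
ROT       [-1, -2, -2]
ROT       [-2, -2, -1]
SWAP      [-2, -1, -2]
STORE 2   [-2, -1]
PUSH -37  [-2, -1, -37]
SUB       [-2, 36]
OVER      [-2, 36, -2]
SWAP      [-2, -2, 36]
STORE 2   [-2, -2]
OVER      [-2, -2, -2]
ADD       [-2, -4]
DIV       [0]
LOAD 2    [0, 36]
ADD       [36]
POP       []
PUSH 9    [9]
PUSH 10   [9, 10]
LOAD 2    [9, 10, 36]
SWAP      [9, 36, 10]
POP       [9, 36]
MUL       [324]
PUSH 4    [324, 4]
OVER      [324, 4, 324]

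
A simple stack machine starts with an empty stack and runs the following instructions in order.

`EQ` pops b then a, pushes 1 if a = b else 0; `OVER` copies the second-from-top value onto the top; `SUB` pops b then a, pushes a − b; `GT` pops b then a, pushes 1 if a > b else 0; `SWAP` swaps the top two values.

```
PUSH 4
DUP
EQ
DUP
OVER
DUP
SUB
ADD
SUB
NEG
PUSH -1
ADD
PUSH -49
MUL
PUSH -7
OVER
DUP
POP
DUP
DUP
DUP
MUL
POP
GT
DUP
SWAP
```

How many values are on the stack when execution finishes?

PUSH 4    4
DUP       4 4
EQ        1
DUP       1 1
OVER      1 1 1
DUP       1 1 1 1
SUB       1 1 0
ADD       1 1
SUB       0
NEG       0
PUSH -1   0 -1
ADD       -1
PUSH -49  -1 -49
MUL       49
PUSH -7   49 -7
OVER      49 -7 49
DUP       49 -7 49 49
POP       49 -7 49
DUP       49 -7 49 49
DUP       49 -7 49 49 49
DUP       49 -7 49 49 49 49
MUL       49 -7 49 49 2401
POP       49 -7 49 49
GT        49 -7 0
DUP       49 -7 0 0
SWAP      49 -7 0 0

4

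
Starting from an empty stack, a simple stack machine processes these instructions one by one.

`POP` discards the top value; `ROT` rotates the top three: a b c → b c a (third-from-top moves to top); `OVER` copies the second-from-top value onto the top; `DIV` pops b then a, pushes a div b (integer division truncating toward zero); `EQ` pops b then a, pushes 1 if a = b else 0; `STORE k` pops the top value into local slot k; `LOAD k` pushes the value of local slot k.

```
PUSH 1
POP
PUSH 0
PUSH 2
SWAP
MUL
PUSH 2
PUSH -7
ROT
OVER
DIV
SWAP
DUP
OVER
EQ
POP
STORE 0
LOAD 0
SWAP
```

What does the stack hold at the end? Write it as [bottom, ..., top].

[2, -7, 0]

PUSH 1  -> 1
POP     -> (empty)
PUSH 0  -> 0
PUSH 2  -> 0 2
SWAP    -> 2 0
MUL     -> 0
PUSH 2  -> 0 2
PUSH -7 -> 0 2 -7
ROT     -> 2 -7 0
OVER    -> 2 -7 0 -7
DIV     -> 2 -7 0
SWAP    -> 2 0 -7
DUP     -> 2 0 -7 -7
OVER    -> 2 0 -7 -7 -7
EQ      -> 2 0 -7 1
POP     -> 2 0 -7
STORE 0 -> 2 0
LOAD 0  -> 2 0 -7
SWAP    -> 2 -7 0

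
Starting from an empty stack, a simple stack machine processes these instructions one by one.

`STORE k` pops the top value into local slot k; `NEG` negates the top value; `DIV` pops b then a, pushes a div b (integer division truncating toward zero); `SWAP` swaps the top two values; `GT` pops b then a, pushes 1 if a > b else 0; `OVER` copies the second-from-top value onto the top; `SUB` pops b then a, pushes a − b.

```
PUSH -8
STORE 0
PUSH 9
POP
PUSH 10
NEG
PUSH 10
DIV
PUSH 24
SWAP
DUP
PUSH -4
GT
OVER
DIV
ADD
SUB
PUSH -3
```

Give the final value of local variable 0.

PUSH -8 -> [-8]
STORE 0 -> []
PUSH 9  -> [9]
POP     -> []
PUSH 10 -> [10]
NEG     -> [-10]
PUSH 10 -> [-10, 10]
DIV     -> [-1]
PUSH 24 -> [-1, 24]
SWAP    -> [24, -1]
DUP     -> [24, -1, -1]
PUSH -4 -> [24, -1, -1, -4]
GT      -> [24, -1, 1]
OVER    -> [24, -1, 1, -1]
DIV     -> [24, -1, -1]
ADD     -> [24, -2]
SUB     -> [26]
PUSH -3 -> [26, -3]

-8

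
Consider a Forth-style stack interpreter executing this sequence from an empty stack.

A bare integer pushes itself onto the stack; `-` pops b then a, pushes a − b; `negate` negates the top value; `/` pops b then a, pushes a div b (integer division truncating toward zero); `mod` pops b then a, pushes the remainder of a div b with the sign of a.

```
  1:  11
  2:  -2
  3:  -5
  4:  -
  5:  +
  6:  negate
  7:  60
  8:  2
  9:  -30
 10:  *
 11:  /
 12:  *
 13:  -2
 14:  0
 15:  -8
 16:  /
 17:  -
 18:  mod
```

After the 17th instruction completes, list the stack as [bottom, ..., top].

11     -> [11]
-2     -> [11, -2]
-5     -> [11, -2, -5]
-      -> [11, 3]
+      -> [14]
negate -> [-14]
60     -> [-14, 60]
2      -> [-14, 60, 2]
-30    -> [-14, 60, 2, -30]
*      -> [-14, 60, -60]
/      -> [-14, -1]
*      -> [14]
-2     -> [14, -2]
0      -> [14, -2, 0]
-8     -> [14, -2, 0, -8]
/      -> [14, -2, 0]
-      -> [14, -2]

[14, -2]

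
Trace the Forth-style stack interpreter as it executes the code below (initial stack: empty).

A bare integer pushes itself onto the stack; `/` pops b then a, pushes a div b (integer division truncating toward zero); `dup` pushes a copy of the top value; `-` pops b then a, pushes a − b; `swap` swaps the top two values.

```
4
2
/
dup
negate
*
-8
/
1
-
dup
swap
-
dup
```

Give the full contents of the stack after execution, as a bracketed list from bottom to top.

4       [4]
2       [4, 2]
/       [2]
dup     [2, 2]
negate  [2, -2]
*       [-4]
-8      [-4, -8]
/       [0]
1       [0, 1]
-       [-1]
dup     [-1, -1]
swap    [-1, -1]
-       [0]
dup     [0, 0]

[0, 0]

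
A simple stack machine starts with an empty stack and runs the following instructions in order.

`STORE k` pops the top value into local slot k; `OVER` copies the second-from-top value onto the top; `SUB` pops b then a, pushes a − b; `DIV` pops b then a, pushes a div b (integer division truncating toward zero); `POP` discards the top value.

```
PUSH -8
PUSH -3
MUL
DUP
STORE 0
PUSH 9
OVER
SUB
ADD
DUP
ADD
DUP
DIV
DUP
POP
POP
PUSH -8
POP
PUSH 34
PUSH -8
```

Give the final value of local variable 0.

PUSH -8 → [-8]
PUSH -3 → [-8, -3]
MUL     → [24]
DUP     → [24, 24]
STORE 0 → [24]
PUSH 9  → [24, 9]
OVER    → [24, 9, 24]
SUB     → [24, -15]
ADD     → [9]
DUP     → [9, 9]
ADD     → [18]
DUP     → [18, 18]
DIV     → [1]
DUP     → [1, 1]
POP     → [1]
POP     → []
PUSH -8 → [-8]
POP     → []
PUSH 34 → [34]
PUSH -8 → [34, -8]

24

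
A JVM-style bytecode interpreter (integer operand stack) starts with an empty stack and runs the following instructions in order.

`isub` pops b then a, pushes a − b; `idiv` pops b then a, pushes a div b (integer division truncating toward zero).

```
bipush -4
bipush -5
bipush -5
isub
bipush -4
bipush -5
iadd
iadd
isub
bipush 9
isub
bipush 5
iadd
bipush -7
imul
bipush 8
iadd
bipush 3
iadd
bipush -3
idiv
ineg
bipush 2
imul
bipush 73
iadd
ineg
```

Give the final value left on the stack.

-75

bipush -4 → -4
bipush -5 → -4 -5
bipush -5 → -4 -5 -5
isub      → -4 0
bipush -4 → -4 0 -4
bipush -5 → -4 0 -4 -5
iadd      → -4 0 -9
iadd      → -4 -9
isub      → 5
bipush 9  → 5 9
isub      → -4
bipush 5  → -4 5
iadd      → 1
bipush -7 → 1 -7
imul      → -7
bipush 8  → -7 8
iadd      → 1
bipush 3  → 1 3
iadd      → 4
bipush -3 → 4 -3
idiv      → -1
ineg      → 1
bipush 2  → 1 2
imul      → 2
bipush 73 → 2 73
iadd      → 75
ineg      → -75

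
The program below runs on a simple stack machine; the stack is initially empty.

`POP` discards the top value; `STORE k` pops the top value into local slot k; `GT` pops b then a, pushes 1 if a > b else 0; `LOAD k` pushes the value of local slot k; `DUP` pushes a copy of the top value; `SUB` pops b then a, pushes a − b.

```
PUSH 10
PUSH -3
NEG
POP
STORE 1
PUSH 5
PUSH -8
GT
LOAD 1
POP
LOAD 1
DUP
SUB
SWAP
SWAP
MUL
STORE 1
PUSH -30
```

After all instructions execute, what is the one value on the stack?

PUSH 10  : 10
PUSH -3  : 10 -3
NEG      : 10 3
POP      : 10
STORE 1  : (empty)
PUSH 5   : 5
PUSH -8  : 5 -8
GT       : 1
LOAD 1   : 1 10
POP      : 1
LOAD 1   : 1 10
DUP      : 1 10 10
SUB      : 1 0
SWAP     : 0 1
SWAP     : 1 0
MUL      : 0
STORE 1  : (empty)
PUSH -30 : -30

-30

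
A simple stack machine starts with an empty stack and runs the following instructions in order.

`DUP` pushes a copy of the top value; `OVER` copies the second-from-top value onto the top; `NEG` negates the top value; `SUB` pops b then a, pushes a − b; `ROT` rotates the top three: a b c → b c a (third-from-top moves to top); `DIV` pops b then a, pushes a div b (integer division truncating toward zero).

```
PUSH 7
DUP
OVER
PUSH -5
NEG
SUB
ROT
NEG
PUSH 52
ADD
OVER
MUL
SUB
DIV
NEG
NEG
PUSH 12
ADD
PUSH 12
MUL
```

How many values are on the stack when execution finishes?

PUSH 7   [7]
DUP      [7, 7]
OVER     [7, 7, 7]
PUSH -5  [7, 7, 7, -5]
NEG      [7, 7, 7, 5]
SUB      [7, 7, 2]
ROT      [7, 2, 7]
NEG      [7, 2, -7]
PUSH 52  [7, 2, -7, 52]
ADD      [7, 2, 45]
OVER     [7, 2, 45, 2]
MUL      [7, 2, 90]
SUB      [7, -88]
DIV      [0]
NEG      [0]
NEG      [0]
PUSH 12  [0, 12]
ADD      [12]
PUSH 12  [12, 12]
MUL      [144]

1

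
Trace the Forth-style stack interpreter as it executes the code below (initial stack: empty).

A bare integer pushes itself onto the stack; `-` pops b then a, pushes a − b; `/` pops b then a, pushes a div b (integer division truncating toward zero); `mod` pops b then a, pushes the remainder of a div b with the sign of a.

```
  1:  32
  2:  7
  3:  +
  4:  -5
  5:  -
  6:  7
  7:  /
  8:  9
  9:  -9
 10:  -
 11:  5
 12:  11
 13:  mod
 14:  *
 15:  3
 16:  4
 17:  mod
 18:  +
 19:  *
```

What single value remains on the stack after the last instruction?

558

32   [32]
7    [32, 7]
+    [39]
-5   [39, -5]
-    [44]
7    [44, 7]
/    [6]
9    [6, 9]
-9   [6, 9, -9]
-    [6, 18]
5    [6, 18, 5]
11   [6, 18, 5, 11]
mod  [6, 18, 5]
*    [6, 90]
3    [6, 90, 3]
4    [6, 90, 3, 4]
mod  [6, 90, 3]
+    [6, 93]
*    [558]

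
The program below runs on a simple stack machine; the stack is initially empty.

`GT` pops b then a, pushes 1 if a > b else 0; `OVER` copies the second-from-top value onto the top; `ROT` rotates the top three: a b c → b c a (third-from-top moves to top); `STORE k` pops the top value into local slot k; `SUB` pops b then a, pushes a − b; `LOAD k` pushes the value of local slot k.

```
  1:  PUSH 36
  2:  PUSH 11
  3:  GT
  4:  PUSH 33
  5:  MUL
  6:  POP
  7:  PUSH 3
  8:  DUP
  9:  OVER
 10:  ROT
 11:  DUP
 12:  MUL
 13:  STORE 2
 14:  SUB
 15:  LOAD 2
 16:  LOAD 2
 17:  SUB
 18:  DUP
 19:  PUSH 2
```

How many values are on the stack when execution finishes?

4

PUSH 36  [36]
PUSH 11  [36, 11]
GT       [1]
PUSH 33  [1, 33]
MUL      [33]
POP      []
PUSH 3   [3]
DUP      [3, 3]
OVER     [3, 3, 3]
ROT      [3, 3, 3]
DUP      [3, 3, 3, 3]
MUL      [3, 3, 9]
STORE 2  [3, 3]
SUB      [0]
LOAD 2   [0, 9]
LOAD 2   [0, 9, 9]
SUB      [0, 0]
DUP      [0, 0, 0]
PUSH 2   [0, 0, 0, 2]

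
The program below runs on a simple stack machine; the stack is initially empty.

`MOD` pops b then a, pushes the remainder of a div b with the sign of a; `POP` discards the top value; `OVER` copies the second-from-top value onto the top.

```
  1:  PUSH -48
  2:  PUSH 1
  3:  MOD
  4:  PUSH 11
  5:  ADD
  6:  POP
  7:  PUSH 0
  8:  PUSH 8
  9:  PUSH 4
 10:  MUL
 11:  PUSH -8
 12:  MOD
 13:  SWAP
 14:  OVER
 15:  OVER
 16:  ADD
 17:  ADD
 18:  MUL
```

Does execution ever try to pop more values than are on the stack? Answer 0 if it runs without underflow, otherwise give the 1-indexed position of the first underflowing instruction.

0

PUSH -48 : [-48]
PUSH 1   : [-48, 1]
MOD      : [0]
PUSH 11  : [0, 11]
ADD      : [11]
POP      : []
PUSH 0   : [0]
PUSH 8   : [0, 8]
PUSH 4   : [0, 8, 4]
MUL      : [0, 32]
PUSH -8  : [0, 32, -8]
MOD      : [0, 0]
SWAP     : [0, 0]
OVER     : [0, 0, 0]
OVER     : [0, 0, 0, 0]
ADD      : [0, 0, 0]
ADD      : [0, 0]
MUL      : [0]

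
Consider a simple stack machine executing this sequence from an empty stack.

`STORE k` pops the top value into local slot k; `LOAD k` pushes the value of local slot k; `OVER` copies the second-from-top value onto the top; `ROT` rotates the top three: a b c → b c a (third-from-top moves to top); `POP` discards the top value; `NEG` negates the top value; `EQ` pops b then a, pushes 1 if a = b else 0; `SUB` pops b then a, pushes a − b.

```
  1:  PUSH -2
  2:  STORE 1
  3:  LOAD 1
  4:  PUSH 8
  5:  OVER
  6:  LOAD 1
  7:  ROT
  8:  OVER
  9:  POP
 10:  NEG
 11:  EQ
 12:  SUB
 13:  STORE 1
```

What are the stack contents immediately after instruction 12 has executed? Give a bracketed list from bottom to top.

PUSH -2  -2
STORE 1  (empty)
LOAD 1   -2
PUSH 8   -2 8
OVER     -2 8 -2
LOAD 1   -2 8 -2 -2
ROT      -2 -2 -2 8
OVER     -2 -2 -2 8 -2
POP      -2 -2 -2 8
NEG      -2 -2 -2 -8
EQ       -2 -2 0
SUB      -2 -2

[-2, -2]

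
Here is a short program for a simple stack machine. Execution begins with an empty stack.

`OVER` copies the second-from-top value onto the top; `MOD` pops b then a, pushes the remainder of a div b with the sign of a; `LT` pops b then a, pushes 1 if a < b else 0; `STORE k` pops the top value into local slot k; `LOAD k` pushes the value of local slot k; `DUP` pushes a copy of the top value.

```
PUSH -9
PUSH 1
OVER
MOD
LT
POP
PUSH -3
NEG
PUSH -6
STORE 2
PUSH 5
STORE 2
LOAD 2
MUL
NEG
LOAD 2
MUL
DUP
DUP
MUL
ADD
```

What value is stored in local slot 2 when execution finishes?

5

PUSH -9 → [-9]
PUSH 1  → [-9, 1]
OVER    → [-9, 1, -9]
MOD     → [-9, 1]
LT      → [1]
POP     → []
PUSH -3 → [-3]
NEG     → [3]
PUSH -6 → [3, -6]
STORE 2 → [3]
PUSH 5  → [3, 5]
STORE 2 → [3]
LOAD 2  → [3, 5]
MUL     → [15]
NEG     → [-15]
LOAD 2  → [-15, 5]
MUL     → [-75]
DUP     → [-75, -75]
DUP     → [-75, -75, -75]
MUL     → [-75, 5625]
ADD     → [5550]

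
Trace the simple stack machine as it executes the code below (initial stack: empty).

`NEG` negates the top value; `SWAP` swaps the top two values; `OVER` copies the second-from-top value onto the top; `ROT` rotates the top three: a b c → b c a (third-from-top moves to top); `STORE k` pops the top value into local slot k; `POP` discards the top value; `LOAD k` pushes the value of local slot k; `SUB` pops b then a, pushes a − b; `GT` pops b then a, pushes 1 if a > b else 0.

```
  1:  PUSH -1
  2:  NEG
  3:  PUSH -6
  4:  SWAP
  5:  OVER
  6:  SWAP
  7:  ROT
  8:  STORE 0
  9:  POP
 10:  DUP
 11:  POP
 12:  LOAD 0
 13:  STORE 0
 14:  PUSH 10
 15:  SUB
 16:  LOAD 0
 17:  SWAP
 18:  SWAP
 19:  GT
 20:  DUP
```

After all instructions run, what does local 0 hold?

-6

PUSH -1 : -1
NEG     : 1
PUSH -6 : 1 -6
SWAP    : -6 1
OVER    : -6 1 -6
SWAP    : -6 -6 1
ROT     : -6 1 -6
STORE 0 : -6 1
POP     : -6
DUP     : -6 -6
POP     : -6
LOAD 0  : -6 -6
STORE 0 : -6
PUSH 10 : -6 10
SUB     : -16
LOAD 0  : -16 -6
SWAP    : -6 -16
SWAP    : -16 -6
GT      : 0
DUP     : 0 0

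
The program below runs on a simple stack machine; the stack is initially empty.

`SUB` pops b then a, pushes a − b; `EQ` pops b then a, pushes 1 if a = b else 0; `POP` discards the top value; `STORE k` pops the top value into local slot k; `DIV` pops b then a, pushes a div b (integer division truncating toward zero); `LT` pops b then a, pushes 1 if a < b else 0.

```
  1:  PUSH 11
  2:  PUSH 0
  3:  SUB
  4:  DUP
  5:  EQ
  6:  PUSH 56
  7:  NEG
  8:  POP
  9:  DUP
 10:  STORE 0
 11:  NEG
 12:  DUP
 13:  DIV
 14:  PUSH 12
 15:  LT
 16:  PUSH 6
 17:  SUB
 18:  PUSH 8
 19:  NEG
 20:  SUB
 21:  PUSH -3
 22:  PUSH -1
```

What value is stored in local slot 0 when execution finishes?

PUSH 11 : 11
PUSH 0  : 11 0
SUB     : 11
DUP     : 11 11
EQ      : 1
PUSH 56 : 1 56
NEG     : 1 -56
POP     : 1
DUP     : 1 1
STORE 0 : 1
NEG     : -1
DUP     : -1 -1
DIV     : 1
PUSH 12 : 1 12
LT      : 1
PUSH 6  : 1 6
SUB     : -5
PUSH 8  : -5 8
NEG     : -5 -8
SUB     : 3
PUSH -3 : 3 -3
PUSH -1 : 3 -3 -1

1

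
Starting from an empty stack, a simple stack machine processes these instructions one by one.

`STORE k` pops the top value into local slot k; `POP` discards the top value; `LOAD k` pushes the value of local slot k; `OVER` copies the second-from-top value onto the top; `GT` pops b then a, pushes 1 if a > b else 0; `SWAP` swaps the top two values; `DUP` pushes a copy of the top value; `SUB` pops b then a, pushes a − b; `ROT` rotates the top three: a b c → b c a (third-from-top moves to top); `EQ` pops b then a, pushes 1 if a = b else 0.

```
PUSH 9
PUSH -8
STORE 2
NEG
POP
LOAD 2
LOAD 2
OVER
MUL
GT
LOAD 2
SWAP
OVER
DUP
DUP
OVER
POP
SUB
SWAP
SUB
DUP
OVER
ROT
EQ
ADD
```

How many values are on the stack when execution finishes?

PUSH 9  -> 9
PUSH -8 -> 9 -8
STORE 2 -> 9
NEG     -> -9
POP     -> (empty)
LOAD 2  -> -8
LOAD 2  -> -8 -8
OVER    -> -8 -8 -8
MUL     -> -8 64
GT      -> 0
LOAD 2  -> 0 -8
SWAP    -> -8 0
OVER    -> -8 0 -8
DUP     -> -8 0 -8 -8
DUP     -> -8 0 -8 -8 -8
OVER    -> -8 0 -8 -8 -8 -8
POP     -> -8 0 -8 -8 -8
SUB     -> -8 0 -8 0
SWAP    -> -8 0 0 -8
SUB     -> -8 0 8
DUP     -> -8 0 8 8
OVER    -> -8 0 8 8 8
ROT     -> -8 0 8 8 8
EQ      -> -8 0 8 1
ADD     -> -8 0 9

3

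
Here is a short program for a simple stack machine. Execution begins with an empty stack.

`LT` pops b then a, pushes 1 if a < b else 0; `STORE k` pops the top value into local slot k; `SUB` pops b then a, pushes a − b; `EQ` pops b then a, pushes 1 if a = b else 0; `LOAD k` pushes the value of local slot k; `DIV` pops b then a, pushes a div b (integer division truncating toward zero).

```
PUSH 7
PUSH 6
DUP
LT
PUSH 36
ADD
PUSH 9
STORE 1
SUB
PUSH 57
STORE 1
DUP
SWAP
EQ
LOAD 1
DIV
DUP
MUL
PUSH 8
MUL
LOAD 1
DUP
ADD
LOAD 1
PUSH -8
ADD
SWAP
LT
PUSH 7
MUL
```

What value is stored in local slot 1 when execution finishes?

PUSH 7  : 7
PUSH 6  : 7 6
DUP     : 7 6 6
LT      : 7 0
PUSH 36 : 7 0 36
ADD     : 7 36
PUSH 9  : 7 36 9
STORE 1 : 7 36
SUB     : -29
PUSH 57 : -29 57
STORE 1 : -29
DUP     : -29 -29
SWAP    : -29 -29
EQ      : 1
LOAD 1  : 1 57
DIV     : 0
DUP     : 0 0
MUL     : 0
PUSH 8  : 0 8
MUL     : 0
LOAD 1  : 0 57
DUP     : 0 57 57
ADD     : 0 114
LOAD 1  : 0 114 57
PUSH -8 : 0 114 57 -8
ADD     : 0 114 49
SWAP    : 0 49 114
LT      : 0 1
PUSH 7  : 0 1 7
MUL     : 0 7

57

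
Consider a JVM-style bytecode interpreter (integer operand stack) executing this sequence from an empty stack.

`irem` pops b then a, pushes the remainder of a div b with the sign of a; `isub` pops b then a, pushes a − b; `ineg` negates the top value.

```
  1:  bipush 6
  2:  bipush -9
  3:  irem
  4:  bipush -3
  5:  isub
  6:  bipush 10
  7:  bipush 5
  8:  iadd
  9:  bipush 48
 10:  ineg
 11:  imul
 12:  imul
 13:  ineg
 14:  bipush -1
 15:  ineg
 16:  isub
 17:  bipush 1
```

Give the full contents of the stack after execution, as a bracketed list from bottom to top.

bipush 6  : [6]
bipush -9 : [6, -9]
irem      : [6]
bipush -3 : [6, -3]
isub      : [9]
bipush 10 : [9, 10]
bipush 5  : [9, 10, 5]
iadd      : [9, 15]
bipush 48 : [9, 15, 48]
ineg      : [9, 15, -48]
imul      : [9, -720]
imul      : [-6480]
ineg      : [6480]
bipush -1 : [6480, -1]
ineg      : [6480, 1]
isub      : [6479]
bipush 1  : [6479, 1]

[6479, 1]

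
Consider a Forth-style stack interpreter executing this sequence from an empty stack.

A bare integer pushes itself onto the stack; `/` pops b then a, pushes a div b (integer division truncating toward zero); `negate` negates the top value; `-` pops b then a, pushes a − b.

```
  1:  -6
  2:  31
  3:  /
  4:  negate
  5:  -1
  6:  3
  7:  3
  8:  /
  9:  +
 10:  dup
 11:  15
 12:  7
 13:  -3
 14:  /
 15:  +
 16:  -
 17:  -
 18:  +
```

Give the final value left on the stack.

13

-6     → [-6]
31     → [-6, 31]
/      → [0]
negate → [0]
-1     → [0, -1]
3      → [0, -1, 3]
3      → [0, -1, 3, 3]
/      → [0, -1, 1]
+      → [0, 0]
dup    → [0, 0, 0]
15     → [0, 0, 0, 15]
7      → [0, 0, 0, 15, 7]
-3     → [0, 0, 0, 15, 7, -3]
/      → [0, 0, 0, 15, -2]
+      → [0, 0, 0, 13]
-      → [0, 0, -13]
-      → [0, 13]
+      → [13]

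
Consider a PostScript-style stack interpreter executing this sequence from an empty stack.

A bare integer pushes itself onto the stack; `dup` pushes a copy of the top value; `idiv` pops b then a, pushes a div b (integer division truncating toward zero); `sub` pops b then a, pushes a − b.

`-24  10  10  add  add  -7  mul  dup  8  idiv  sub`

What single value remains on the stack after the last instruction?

-24   [-24]
10    [-24, 10]
10    [-24, 10, 10]
add   [-24, 20]
add   [-4]
-7    [-4, -7]
mul   [28]
dup   [28, 28]
8     [28, 28, 8]
idiv  [28, 3]
sub   [25]

25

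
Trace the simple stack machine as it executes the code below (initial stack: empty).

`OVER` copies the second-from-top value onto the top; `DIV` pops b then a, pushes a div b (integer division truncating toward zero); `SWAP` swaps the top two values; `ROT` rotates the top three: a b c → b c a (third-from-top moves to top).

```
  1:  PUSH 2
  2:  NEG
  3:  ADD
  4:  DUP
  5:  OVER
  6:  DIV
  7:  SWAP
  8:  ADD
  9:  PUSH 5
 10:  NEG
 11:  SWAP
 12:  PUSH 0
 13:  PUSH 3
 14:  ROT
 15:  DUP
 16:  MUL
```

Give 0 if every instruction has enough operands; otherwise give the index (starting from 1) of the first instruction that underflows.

PUSH 2 -> [2]
NEG    -> [-2]
ADD  — needs 2 operands, stack has 1 → underflow

3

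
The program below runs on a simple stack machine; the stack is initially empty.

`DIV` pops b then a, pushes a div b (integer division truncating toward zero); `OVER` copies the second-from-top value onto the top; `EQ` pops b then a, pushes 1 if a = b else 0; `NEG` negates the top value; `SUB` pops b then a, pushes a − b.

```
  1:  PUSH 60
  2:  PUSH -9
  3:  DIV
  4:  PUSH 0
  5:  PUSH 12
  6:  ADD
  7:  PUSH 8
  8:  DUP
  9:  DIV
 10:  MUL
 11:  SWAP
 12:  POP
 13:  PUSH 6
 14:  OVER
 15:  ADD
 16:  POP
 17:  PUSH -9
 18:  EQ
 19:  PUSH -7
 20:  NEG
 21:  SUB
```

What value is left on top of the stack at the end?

-7

PUSH 60  [60]
PUSH -9  [60, -9]
DIV      [-6]
PUSH 0   [-6, 0]
PUSH 12  [-6, 0, 12]
ADD      [-6, 12]
PUSH 8   [-6, 12, 8]
DUP      [-6, 12, 8, 8]
DIV      [-6, 12, 1]
MUL      [-6, 12]
SWAP     [12, -6]
POP      [12]
PUSH 6   [12, 6]
OVER     [12, 6, 12]
ADD      [12, 18]
POP      [12]
PUSH -9  [12, -9]
EQ       [0]
PUSH -7  [0, -7]
NEG      [0, 7]
SUB      [-7]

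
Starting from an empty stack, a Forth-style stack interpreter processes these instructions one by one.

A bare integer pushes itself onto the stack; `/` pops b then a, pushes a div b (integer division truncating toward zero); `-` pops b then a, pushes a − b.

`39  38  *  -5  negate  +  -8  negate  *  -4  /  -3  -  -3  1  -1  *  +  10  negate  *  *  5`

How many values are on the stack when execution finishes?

2

39      39
38      39 38
*       1482
-5      1482 -5
negate  1482 5
+       1487
-8      1487 -8
negate  1487 8
*       11896
-4      11896 -4
/       -2974
-3      -2974 -3
-       -2971
-3      -2971 -3
1       -2971 -3 1
-1      -2971 -3 1 -1
*       -2971 -3 -1
+       -2971 -4
10      -2971 -4 10
negate  -2971 -4 -10
*       -2971 40
*       -118840
5       -118840 5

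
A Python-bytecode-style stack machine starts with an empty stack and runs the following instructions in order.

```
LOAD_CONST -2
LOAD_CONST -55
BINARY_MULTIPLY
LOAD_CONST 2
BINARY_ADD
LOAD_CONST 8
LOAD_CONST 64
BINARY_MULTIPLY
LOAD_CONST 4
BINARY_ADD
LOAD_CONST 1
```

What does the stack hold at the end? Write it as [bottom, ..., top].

[112, 516, 1]

LOAD_CONST -2   -> -2
LOAD_CONST -55  -> -2 -55
BINARY_MULTIPLY -> 110
LOAD_CONST 2    -> 110 2
BINARY_ADD      -> 112
LOAD_CONST 8    -> 112 8
LOAD_CONST 64   -> 112 8 64
BINARY_MULTIPLY -> 112 512
LOAD_CONST 4    -> 112 512 4
BINARY_ADD      -> 112 516
LOAD_CONST 1    -> 112 516 1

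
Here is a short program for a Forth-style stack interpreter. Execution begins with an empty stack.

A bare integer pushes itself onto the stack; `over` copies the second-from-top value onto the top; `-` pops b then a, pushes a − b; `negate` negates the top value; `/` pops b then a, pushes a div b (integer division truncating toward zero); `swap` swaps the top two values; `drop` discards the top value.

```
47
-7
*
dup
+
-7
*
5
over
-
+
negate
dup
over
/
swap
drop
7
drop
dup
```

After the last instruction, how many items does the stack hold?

47     -> 47
-7     -> 47 -7
*      -> -329
dup    -> -329 -329
+      -> -658
-7     -> -658 -7
*      -> 4606
5      -> 4606 5
over   -> 4606 5 4606
-      -> 4606 -4601
+      -> 5
negate -> -5
dup    -> -5 -5
over   -> -5 -5 -5
/      -> -5 1
swap   -> 1 -5
drop   -> 1
7      -> 1 7
drop   -> 1
dup    -> 1 1

2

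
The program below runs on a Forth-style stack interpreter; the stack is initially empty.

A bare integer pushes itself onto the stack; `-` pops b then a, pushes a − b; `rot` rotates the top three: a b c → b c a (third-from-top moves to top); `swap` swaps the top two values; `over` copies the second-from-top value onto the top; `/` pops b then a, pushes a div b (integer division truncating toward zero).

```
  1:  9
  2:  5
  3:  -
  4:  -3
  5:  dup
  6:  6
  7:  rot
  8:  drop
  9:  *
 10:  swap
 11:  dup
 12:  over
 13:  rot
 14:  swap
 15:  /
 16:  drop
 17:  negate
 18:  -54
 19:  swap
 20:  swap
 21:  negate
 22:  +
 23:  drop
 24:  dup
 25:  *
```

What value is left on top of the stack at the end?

324

9       [9]
5       [9, 5]
-       [4]
-3      [4, -3]
dup     [4, -3, -3]
6       [4, -3, -3, 6]
rot     [4, -3, 6, -3]
drop    [4, -3, 6]
*       [4, -18]
swap    [-18, 4]
dup     [-18, 4, 4]
over    [-18, 4, 4, 4]
rot     [-18, 4, 4, 4]
swap    [-18, 4, 4, 4]
/       [-18, 4, 1]
drop    [-18, 4]
negate  [-18, -4]
-54     [-18, -4, -54]
swap    [-18, -54, -4]
swap    [-18, -4, -54]
negate  [-18, -4, 54]
+       [-18, 50]
drop    [-18]
dup     [-18, -18]
*       [324]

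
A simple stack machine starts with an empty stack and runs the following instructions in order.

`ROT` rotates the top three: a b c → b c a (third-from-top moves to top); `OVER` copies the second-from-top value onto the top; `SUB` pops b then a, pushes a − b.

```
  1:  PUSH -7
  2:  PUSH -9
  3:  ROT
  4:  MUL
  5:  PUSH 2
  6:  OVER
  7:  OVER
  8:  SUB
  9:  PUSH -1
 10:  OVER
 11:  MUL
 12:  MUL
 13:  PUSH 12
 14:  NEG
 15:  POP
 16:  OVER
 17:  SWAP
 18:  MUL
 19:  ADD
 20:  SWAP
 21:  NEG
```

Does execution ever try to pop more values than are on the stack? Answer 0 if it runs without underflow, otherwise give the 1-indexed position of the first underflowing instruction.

PUSH -7  [-7]
PUSH -9  [-7, -9]
ROT  — needs 3 operands, stack has 2 → underflow

3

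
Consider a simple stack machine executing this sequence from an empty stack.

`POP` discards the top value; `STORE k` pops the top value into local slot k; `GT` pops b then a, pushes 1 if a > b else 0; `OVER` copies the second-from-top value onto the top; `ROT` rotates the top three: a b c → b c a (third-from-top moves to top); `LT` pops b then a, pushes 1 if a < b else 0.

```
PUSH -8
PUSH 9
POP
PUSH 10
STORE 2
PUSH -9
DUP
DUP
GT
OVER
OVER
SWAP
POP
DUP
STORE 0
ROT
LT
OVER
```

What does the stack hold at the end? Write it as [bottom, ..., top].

[-8, 0, 0, 0]

PUSH -8 → -8
PUSH 9  → -8 9
POP     → -8
PUSH 10 → -8 10
STORE 2 → -8
PUSH -9 → -8 -9
DUP     → -8 -9 -9
DUP     → -8 -9 -9 -9
GT      → -8 -9 0
OVER    → -8 -9 0 -9
OVER    → -8 -9 0 -9 0
SWAP    → -8 -9 0 0 -9
POP     → -8 -9 0 0
DUP     → -8 -9 0 0 0
STORE 0 → -8 -9 0 0
ROT     → -8 0 0 -9
LT      → -8 0 0
OVER    → -8 0 0 0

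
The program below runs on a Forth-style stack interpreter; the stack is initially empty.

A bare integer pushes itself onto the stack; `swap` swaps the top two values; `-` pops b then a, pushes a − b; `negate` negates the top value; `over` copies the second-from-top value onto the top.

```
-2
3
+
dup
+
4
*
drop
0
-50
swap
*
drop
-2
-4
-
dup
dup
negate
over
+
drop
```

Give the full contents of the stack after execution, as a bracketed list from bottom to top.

[2, 2]

-2     : [-2]
3      : [-2, 3]
+      : [1]
dup    : [1, 1]
+      : [2]
4      : [2, 4]
*      : [8]
drop   : []
0      : [0]
-50    : [0, -50]
swap   : [-50, 0]
*      : [0]
drop   : []
-2     : [-2]
-4     : [-2, -4]
-      : [2]
dup    : [2, 2]
dup    : [2, 2, 2]
negate : [2, 2, -2]
over   : [2, 2, -2, 2]
+      : [2, 2, 0]
drop   : [2, 2]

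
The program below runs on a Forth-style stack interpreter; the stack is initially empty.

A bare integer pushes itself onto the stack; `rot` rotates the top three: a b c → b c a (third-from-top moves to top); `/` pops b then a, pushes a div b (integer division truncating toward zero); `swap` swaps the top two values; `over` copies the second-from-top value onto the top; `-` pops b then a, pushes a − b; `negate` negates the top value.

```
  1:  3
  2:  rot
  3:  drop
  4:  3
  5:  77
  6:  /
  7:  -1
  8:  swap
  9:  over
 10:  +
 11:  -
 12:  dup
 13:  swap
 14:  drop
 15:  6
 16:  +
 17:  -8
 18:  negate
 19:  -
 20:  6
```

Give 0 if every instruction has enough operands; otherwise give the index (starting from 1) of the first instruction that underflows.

2

3 → [3]
rot  — needs 3 operands, stack has 1 → underflow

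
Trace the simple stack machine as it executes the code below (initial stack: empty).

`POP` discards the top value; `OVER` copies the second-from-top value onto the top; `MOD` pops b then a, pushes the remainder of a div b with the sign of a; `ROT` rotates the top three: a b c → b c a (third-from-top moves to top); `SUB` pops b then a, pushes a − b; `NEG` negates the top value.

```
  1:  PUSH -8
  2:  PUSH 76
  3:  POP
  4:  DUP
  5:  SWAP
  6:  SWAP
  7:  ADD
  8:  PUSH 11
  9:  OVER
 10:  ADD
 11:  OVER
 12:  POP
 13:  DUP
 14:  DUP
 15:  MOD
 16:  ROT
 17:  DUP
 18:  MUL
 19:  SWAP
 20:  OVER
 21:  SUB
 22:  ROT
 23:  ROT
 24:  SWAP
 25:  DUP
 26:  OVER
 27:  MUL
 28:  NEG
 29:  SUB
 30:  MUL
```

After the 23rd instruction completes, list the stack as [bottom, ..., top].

[-256, -5, 256]

PUSH -8  [-8]
PUSH 76  [-8, 76]
POP      [-8]
DUP      [-8, -8]
SWAP     [-8, -8]
SWAP     [-8, -8]
ADD      [-16]
PUSH 11  [-16, 11]
OVER     [-16, 11, -16]
ADD      [-16, -5]
OVER     [-16, -5, -16]
POP      [-16, -5]
DUP      [-16, -5, -5]
DUP      [-16, -5, -5, -5]
MOD      [-16, -5, 0]
ROT      [-5, 0, -16]
DUP      [-5, 0, -16, -16]
MUL      [-5, 0, 256]
SWAP     [-5, 256, 0]
OVER     [-5, 256, 0, 256]
SUB      [-5, 256, -256]
ROT      [256, -256, -5]
ROT      [-256, -5, 256]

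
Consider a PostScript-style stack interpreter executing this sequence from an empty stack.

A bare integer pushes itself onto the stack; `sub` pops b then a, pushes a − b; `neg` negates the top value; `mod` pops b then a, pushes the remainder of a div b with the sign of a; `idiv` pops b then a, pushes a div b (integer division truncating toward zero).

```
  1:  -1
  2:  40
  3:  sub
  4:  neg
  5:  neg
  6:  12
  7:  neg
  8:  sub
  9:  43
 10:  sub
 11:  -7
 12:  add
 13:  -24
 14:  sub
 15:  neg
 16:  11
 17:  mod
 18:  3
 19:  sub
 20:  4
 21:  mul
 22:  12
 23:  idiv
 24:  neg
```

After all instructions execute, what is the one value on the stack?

1

-1    [-1]
40    [-1, 40]
sub   [-41]
neg   [41]
neg   [-41]
12    [-41, 12]
neg   [-41, -12]
sub   [-29]
43    [-29, 43]
sub   [-72]
-7    [-72, -7]
add   [-79]
-24   [-79, -24]
sub   [-55]
neg   [55]
11    [55, 11]
mod   [0]
3     [0, 3]
sub   [-3]
4     [-3, 4]
mul   [-12]
12    [-12, 12]
idiv  [-1]
neg   [1]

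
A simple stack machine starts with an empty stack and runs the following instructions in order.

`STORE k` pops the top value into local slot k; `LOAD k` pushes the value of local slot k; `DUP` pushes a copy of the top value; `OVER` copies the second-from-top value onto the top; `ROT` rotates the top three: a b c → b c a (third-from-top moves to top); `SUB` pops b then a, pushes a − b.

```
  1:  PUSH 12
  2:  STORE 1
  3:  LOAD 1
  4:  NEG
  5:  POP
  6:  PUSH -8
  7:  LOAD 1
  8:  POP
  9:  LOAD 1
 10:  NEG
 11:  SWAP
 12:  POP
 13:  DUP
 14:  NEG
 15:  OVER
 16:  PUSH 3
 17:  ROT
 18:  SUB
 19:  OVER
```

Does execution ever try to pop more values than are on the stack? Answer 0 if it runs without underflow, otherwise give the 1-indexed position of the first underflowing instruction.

0

PUSH 12 : 12
STORE 1 : (empty)
LOAD 1  : 12
NEG     : -12
POP     : (empty)
PUSH -8 : -8
LOAD 1  : -8 12
POP     : -8
LOAD 1  : -8 12
NEG     : -8 -12
SWAP    : -12 -8
POP     : -12
DUP     : -12 -12
NEG     : -12 12
OVER    : -12 12 -12
PUSH 3  : -12 12 -12 3
ROT     : -12 -12 3 12
SUB     : -12 -12 -9
OVER    : -12 -12 -9 -12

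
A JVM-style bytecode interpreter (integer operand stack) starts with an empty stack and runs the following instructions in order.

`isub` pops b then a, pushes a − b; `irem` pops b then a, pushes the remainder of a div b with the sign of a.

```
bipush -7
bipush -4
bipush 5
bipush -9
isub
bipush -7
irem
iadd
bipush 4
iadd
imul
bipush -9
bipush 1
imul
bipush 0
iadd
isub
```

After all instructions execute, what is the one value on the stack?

bipush -7 -> -7
bipush -4 -> -7 -4
bipush 5  -> -7 -4 5
bipush -9 -> -7 -4 5 -9
isub      -> -7 -4 14
bipush -7 -> -7 -4 14 -7
irem      -> -7 -4 0
iadd      -> -7 -4
bipush 4  -> -7 -4 4
iadd      -> -7 0
imul      -> 0
bipush -9 -> 0 -9
bipush 1  -> 0 -9 1
imul      -> 0 -9
bipush 0  -> 0 -9 0
iadd      -> 0 -9
isub      -> 9

9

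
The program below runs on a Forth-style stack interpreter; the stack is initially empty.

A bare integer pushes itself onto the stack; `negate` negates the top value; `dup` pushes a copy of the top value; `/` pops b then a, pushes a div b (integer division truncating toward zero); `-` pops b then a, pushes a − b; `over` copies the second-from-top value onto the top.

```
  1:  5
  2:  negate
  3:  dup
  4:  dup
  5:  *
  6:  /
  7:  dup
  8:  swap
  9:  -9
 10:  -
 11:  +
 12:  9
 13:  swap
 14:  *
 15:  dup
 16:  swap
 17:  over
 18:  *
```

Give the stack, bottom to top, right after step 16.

5      : 5
negate : -5
dup    : -5 -5
dup    : -5 -5 -5
*      : -5 25
/      : 0
dup    : 0 0
swap   : 0 0
-9     : 0 0 -9
-      : 0 9
+      : 9
9      : 9 9
swap   : 9 9
*      : 81
dup    : 81 81
swap   : 81 81

[81, 81]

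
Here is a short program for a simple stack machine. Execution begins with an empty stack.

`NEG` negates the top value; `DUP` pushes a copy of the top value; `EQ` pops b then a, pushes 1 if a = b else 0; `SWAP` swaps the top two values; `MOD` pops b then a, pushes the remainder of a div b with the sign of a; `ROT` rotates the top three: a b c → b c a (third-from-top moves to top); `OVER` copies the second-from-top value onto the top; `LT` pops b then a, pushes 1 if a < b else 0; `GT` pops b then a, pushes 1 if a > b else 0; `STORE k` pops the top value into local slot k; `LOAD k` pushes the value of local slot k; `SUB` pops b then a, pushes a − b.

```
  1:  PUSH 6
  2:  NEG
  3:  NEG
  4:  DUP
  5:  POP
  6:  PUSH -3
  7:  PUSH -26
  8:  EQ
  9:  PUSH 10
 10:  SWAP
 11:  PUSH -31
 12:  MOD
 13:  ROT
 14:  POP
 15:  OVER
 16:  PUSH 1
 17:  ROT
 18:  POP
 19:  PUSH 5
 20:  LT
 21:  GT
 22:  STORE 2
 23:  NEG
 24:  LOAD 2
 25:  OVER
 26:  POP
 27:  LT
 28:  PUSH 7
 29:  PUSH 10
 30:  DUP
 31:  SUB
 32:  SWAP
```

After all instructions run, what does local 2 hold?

1

PUSH 6   -> 6
NEG      -> -6
NEG      -> 6
DUP      -> 6 6
POP      -> 6
PUSH -3  -> 6 -3
PUSH -26 -> 6 -3 -26
EQ       -> 6 0
PUSH 10  -> 6 0 10
SWAP     -> 6 10 0
PUSH -31 -> 6 10 0 -31
MOD      -> 6 10 0
ROT      -> 10 0 6
POP      -> 10 0
OVER     -> 10 0 10
PUSH 1   -> 10 0 10 1
ROT      -> 10 10 1 0
POP      -> 10 10 1
PUSH 5   -> 10 10 1 5
LT       -> 10 10 1
GT       -> 10 1
STORE 2  -> 10
NEG      -> -10
LOAD 2   -> -10 1
OVER     -> -10 1 -10
POP      -> -10 1
LT       -> 1
PUSH 7   -> 1 7
PUSH 10  -> 1 7 10
DUP      -> 1 7 10 10
SUB      -> 1 7 0
SWAP     -> 1 0 7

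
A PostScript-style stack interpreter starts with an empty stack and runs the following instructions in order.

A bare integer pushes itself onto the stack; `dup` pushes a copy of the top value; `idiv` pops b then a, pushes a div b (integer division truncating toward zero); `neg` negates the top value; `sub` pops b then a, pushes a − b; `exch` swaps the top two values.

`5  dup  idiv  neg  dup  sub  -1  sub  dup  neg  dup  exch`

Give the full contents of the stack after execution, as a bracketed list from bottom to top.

[1, -1, -1]

5    → [5]
dup  → [5, 5]
idiv → [1]
neg  → [-1]
dup  → [-1, -1]
sub  → [0]
-1   → [0, -1]
sub  → [1]
dup  → [1, 1]
neg  → [1, -1]
dup  → [1, -1, -1]
exch → [1, -1, -1]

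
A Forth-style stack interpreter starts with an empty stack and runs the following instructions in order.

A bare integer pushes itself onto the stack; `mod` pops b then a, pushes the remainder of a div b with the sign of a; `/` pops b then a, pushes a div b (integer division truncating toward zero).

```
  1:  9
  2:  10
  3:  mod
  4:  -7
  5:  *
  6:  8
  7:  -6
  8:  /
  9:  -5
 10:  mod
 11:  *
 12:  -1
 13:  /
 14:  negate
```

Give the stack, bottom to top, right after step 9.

9   -> [9]
10  -> [9, 10]
mod -> [9]
-7  -> [9, -7]
*   -> [-63]
8   -> [-63, 8]
-6  -> [-63, 8, -6]
/   -> [-63, -1]
-5  -> [-63, -1, -5]

[-63, -1, -5]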